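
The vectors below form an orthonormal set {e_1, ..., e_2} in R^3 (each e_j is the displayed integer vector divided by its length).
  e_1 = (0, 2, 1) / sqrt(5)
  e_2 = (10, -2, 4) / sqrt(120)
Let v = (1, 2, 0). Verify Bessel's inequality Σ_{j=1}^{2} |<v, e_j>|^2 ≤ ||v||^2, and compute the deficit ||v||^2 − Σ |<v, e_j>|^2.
Σ |<v, e_j>|^2 = 7/2; ||v||^2 = 5; deficit = 3/2

Write each e_j = u_j / sqrt(<u_j, u_j>) where u_j is the displayed integer vector. Then <v, e_j> = <v, u_j> / sqrt(<u_j, u_j>), so |<v, e_j>|^2 = <v, u_j>^2 / <u_j, u_j>.
Coefficients: <v, e_1> = 4/sqrt(5), <v, e_2> = 6/sqrt(120).
Square and sum: Σ |<v, e_j>|^2 = 7/2.
Compute ||v||^2 = v·v = 5.
Deficit = 5 − 7/2 = 3/2 ≥ 0, confirming Bessel's inequality. (The deficit equals ||v − Σ <v,e_j> e_j||^2, the squared distance from v to span{e_j}.)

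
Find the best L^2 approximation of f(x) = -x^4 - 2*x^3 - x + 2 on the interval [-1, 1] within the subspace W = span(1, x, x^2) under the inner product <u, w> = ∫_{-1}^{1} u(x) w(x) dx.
g(x) = -6*x^2/7 - 11*x/5 + 73/35

The best approximation g ∈ W is the orthogonal projection of f onto W. Writing g = a_0 + a_1 x + a_2 x^2, the coefficients solve the normal equations G · a = b where
  G_{ij} = <φ_i, φ_j> and b_i = <f, φ_i>, with φ_0 = 1, φ_1 = x, φ_2 = x^2.
G =
  [2, 0, 2/3]
  [0, 2/3, 0]
  [2/3, 0, 2/5],
b = (18/5, -22/15, 22/21).
Solving gives a_0 = 73/35, a_1 = -11/5, a_2 = -6/7, so
  g(x) = -6*x^2/7 - 11*x/5 + 73/35.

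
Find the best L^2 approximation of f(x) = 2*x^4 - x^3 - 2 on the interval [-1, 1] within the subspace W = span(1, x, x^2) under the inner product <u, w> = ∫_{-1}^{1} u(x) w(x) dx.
g(x) = 12*x^2/7 - 3*x/5 - 76/35

The best approximation g ∈ W is the orthogonal projection of f onto W. Writing g = a_0 + a_1 x + a_2 x^2, the coefficients solve the normal equations G · a = b where
  G_{ij} = <φ_i, φ_j> and b_i = <f, φ_i>, with φ_0 = 1, φ_1 = x, φ_2 = x^2.
G =
  [2, 0, 2/3]
  [0, 2/3, 0]
  [2/3, 0, 2/5],
b = (-16/5, -2/5, -16/21).
Solving gives a_0 = -76/35, a_1 = -3/5, a_2 = 12/7, so
  g(x) = 12*x^2/7 - 3*x/5 - 76/35.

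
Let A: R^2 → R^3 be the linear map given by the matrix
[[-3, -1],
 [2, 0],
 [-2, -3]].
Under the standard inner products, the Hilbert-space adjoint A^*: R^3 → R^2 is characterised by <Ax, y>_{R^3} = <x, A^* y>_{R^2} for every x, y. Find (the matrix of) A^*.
A^* = A^T =
[[-3, 2, -2],
 [-1, 0, -3]]

For real matrices with standard dot products, the defining identity <Ax, y> = <x, A^* y> gives (Ax)^T y = x^T (A^*) y, i.e. x^T A^T y = x^T (A^*) y. Since this holds for all x, y, we must have A^* = A^T. Therefore
A^* =
[[-3, 2, -2],
 [-1, 0, -3]].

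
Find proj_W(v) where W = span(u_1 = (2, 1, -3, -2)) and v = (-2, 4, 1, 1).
proj_W(v) = (-5/9, -5/18, 5/6, 5/9)

Set up U = [u_1 | ... | u_1] ∈ R^(4×1). The projector onto W = col(U) is P = U (U^T U)^(-1) U^T.
Compute U^T U =
  [18],
and U^T v = (-5).
Solve U^T U · c = U^T v for the coefficients: c = (-5/18). The projection is proj_W(v) = U c.
Check: (v - proj_W(v)) · u_1 = 0  (should be 0).
Result: proj_W(v) = (-5/9, -5/18, 5/6, 5/9).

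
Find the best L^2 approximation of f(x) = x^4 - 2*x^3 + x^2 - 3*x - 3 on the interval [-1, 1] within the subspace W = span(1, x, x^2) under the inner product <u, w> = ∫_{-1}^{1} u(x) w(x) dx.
g(x) = 13*x^2/7 - 21*x/5 - 108/35

The best approximation g ∈ W is the orthogonal projection of f onto W. Writing g = a_0 + a_1 x + a_2 x^2, the coefficients solve the normal equations G · a = b where
  G_{ij} = <φ_i, φ_j> and b_i = <f, φ_i>, with φ_0 = 1, φ_1 = x, φ_2 = x^2.
G =
  [2, 0, 2/3]
  [0, 2/3, 0]
  [2/3, 0, 2/5],
b = (-74/15, -14/5, -46/35).
Solving gives a_0 = -108/35, a_1 = -21/5, a_2 = 13/7, so
  g(x) = 13*x^2/7 - 21*x/5 - 108/35.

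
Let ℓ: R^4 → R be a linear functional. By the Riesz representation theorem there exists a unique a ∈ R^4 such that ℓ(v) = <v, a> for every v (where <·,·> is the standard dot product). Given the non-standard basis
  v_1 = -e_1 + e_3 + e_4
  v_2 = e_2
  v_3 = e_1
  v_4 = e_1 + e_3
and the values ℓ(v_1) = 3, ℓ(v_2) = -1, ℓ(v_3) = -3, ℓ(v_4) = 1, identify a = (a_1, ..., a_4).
a = (-3, -1, 4, -4)

Write a = (a_1, ..., a_4) in the standard basis. For each basis vector v_i, ℓ(v_i) = <v_i, a> is a linear equation in the a_j's. Collect the n equations into a matrix system V a = ℓ, where row i of V is v_i (expressed in the standard basis). Since V is invertible (lower-triangular with 1s on the diagonal, up to permutation), solve by back-substitution:
  V =
[[-1, 0, 1, 1],
 [0, 1, 0, 0],
 [1, 0, 0, 0],
 [1, 0, 1, 0]]
  V a = (3, -1, -3, 1)
Solving gives a = (-3, -1, 4, -4).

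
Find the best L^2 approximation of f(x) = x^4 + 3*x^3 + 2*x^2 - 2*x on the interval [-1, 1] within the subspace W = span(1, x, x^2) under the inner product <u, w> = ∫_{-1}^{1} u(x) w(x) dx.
g(x) = 20*x^2/7 - x/5 - 3/35

The best approximation g ∈ W is the orthogonal projection of f onto W. Writing g = a_0 + a_1 x + a_2 x^2, the coefficients solve the normal equations G · a = b where
  G_{ij} = <φ_i, φ_j> and b_i = <f, φ_i>, with φ_0 = 1, φ_1 = x, φ_2 = x^2.
G =
  [2, 0, 2/3]
  [0, 2/3, 0]
  [2/3, 0, 2/5],
b = (26/15, -2/15, 38/35).
Solving gives a_0 = -3/35, a_1 = -1/5, a_2 = 20/7, so
  g(x) = 20*x^2/7 - x/5 - 3/35.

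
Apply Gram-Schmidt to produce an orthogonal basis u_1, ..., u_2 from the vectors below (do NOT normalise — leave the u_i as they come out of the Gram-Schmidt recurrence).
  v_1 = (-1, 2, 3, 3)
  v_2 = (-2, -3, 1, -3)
Orthogonal basis:
  u_1 = (-1, 2, 3, 3)
  u_2 = (-56/23, -49/23, 53/23, -39/23)

Apply the Gram-Schmidt recurrence
  u_1 = v_1
  u_i = v_i − Σ_{j<i} ((v_i · u_j) / (u_j · u_j)) · u_j.

Step by step this gives:
  u_1 = (-1, 2, 3, 3)
  u_2 = (-56/23, -49/23, 53/23, -39/23)

Orthogonality check:
  u_2 · u_1 = 0 (should be 0)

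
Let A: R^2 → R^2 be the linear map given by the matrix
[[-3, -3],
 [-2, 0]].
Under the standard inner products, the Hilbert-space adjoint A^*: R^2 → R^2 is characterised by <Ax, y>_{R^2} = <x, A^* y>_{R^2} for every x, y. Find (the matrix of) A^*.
A^* = A^T =
[[-3, -2],
 [-3, 0]]

For real matrices with standard dot products, the defining identity <Ax, y> = <x, A^* y> gives (Ax)^T y = x^T (A^*) y, i.e. x^T A^T y = x^T (A^*) y. Since this holds for all x, y, we must have A^* = A^T. Therefore
A^* =
[[-3, -2],
 [-3, 0]].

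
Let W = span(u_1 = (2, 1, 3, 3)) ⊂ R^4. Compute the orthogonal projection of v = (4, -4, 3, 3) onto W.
proj_W(v) = (44/23, 22/23, 66/23, 66/23)

Set up U = [u_1 | ... | u_1] ∈ R^(4×1). The projector onto W = col(U) is P = U (U^T U)^(-1) U^T.
Compute U^T U =
  [23],
and U^T v = (22).
Solve U^T U · c = U^T v for the coefficients: c = (22/23). The projection is proj_W(v) = U c.
Check: (v - proj_W(v)) · u_1 = 0  (should be 0).
Result: proj_W(v) = (44/23, 22/23, 66/23, 66/23).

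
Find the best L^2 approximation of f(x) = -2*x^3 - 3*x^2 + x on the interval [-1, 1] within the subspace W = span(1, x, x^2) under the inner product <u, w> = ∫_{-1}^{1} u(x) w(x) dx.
g(x) = -3*x^2 - x/5

The best approximation g ∈ W is the orthogonal projection of f onto W. Writing g = a_0 + a_1 x + a_2 x^2, the coefficients solve the normal equations G · a = b where
  G_{ij} = <φ_i, φ_j> and b_i = <f, φ_i>, with φ_0 = 1, φ_1 = x, φ_2 = x^2.
G =
  [2, 0, 2/3]
  [0, 2/3, 0]
  [2/3, 0, 2/5],
b = (-2, -2/15, -6/5).
Solving gives a_0 = 0, a_1 = -1/5, a_2 = -3, so
  g(x) = -3*x^2 - x/5.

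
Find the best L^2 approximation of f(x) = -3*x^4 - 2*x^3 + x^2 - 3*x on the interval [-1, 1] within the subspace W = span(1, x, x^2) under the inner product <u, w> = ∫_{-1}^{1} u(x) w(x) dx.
g(x) = -11*x^2/7 - 21*x/5 + 9/35

The best approximation g ∈ W is the orthogonal projection of f onto W. Writing g = a_0 + a_1 x + a_2 x^2, the coefficients solve the normal equations G · a = b where
  G_{ij} = <φ_i, φ_j> and b_i = <f, φ_i>, with φ_0 = 1, φ_1 = x, φ_2 = x^2.
G =
  [2, 0, 2/3]
  [0, 2/3, 0]
  [2/3, 0, 2/5],
b = (-8/15, -14/5, -16/35).
Solving gives a_0 = 9/35, a_1 = -21/5, a_2 = -11/7, so
  g(x) = -11*x^2/7 - 21*x/5 + 9/35.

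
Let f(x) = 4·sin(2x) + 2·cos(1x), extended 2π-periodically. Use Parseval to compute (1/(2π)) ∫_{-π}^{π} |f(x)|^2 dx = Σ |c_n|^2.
Σ |c_n|^2 = 10

Expand |f|^2 and use orthogonality of {sin(nx), cos(mx)} on [-π, π]:
  ∫_{-π}^{π} sin(nx)^2 dx = π, ∫ cos(mx)^2 dx = π, and cross terms integrate to 0.
So ∫_{-π}^{π} f(x)^2 dx = 4^2 · π + 2^2 · π = (16 + 4)π.
Divide by 2π: (16 + 4)/2 = 10.
By Parseval, this equals Σ |c_n|^2.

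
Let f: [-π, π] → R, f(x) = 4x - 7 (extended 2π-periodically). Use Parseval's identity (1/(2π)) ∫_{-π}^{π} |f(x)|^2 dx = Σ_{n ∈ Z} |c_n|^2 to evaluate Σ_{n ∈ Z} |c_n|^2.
Σ |c_n|^2 = 16π^2/3 + 49

Expand and integrate term by term over [-π, π]:
  ∫ (4x)^2 dx = 16·(2π^3/3); ∫ 2·4·(-7)·x dx = 0 (odd integrand); ∫ (-7)^2 dx = 49·2π.
So (1/(2π)) ∫_{-π}^{π} (4x - 7)^2 dx = 16π^2/3 + 49 = 16π^2/3 + 49.
Parseval ⇒ Σ |c_n|^2 = 16π^2/3 + 49.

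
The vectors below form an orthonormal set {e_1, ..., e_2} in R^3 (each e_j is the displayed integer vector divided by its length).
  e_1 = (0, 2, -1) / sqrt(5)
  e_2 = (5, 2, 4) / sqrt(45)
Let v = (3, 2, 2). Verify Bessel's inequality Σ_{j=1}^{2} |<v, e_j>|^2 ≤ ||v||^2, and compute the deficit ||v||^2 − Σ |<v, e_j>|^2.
Σ |<v, e_j>|^2 = 17; ||v||^2 = 17; deficit = 0

Write each e_j = u_j / sqrt(<u_j, u_j>) where u_j is the displayed integer vector. Then <v, e_j> = <v, u_j> / sqrt(<u_j, u_j>), so |<v, e_j>|^2 = <v, u_j>^2 / <u_j, u_j>.
Coefficients: <v, e_1> = 2/sqrt(5), <v, e_2> = 27/sqrt(45).
Square and sum: Σ |<v, e_j>|^2 = 17.
Compute ||v||^2 = v·v = 17.
Deficit = 17 − 17 = 0 ≥ 0, confirming Bessel's inequality. (The deficit equals ||v − Σ <v,e_j> e_j||^2, the squared distance from v to span{e_j}.)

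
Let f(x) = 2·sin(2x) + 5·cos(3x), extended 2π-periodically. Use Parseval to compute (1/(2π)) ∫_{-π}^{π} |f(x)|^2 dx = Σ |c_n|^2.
Σ |c_n|^2 = 29/2

Expand |f|^2 and use orthogonality of {sin(nx), cos(mx)} on [-π, π]:
  ∫_{-π}^{π} sin(nx)^2 dx = π, ∫ cos(mx)^2 dx = π, and cross terms integrate to 0.
So ∫_{-π}^{π} f(x)^2 dx = 2^2 · π + 5^2 · π = (4 + 25)π.
Divide by 2π: (4 + 25)/2 = 29/2.
By Parseval, this equals Σ |c_n|^2.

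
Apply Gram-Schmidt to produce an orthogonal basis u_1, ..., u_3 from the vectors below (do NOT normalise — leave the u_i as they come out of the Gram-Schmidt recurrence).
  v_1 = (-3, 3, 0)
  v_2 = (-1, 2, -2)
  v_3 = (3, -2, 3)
Orthogonal basis:
  u_1 = (-3, 3, 0)
  u_2 = (1/2, 1/2, -2)
  u_3 = (10/9, 10/9, 5/9)

Apply the Gram-Schmidt recurrence
  u_1 = v_1
  u_i = v_i − Σ_{j<i} ((v_i · u_j) / (u_j · u_j)) · u_j.

Step by step this gives:
  u_1 = (-3, 3, 0)
  u_2 = (1/2, 1/2, -2)
  u_3 = (10/9, 10/9, 5/9)

Orthogonality check:
  u_2 · u_1 = 0 (should be 0)
  u_3 · u_1 = 0 (should be 0)
  u_3 · u_2 = 0 (should be 0)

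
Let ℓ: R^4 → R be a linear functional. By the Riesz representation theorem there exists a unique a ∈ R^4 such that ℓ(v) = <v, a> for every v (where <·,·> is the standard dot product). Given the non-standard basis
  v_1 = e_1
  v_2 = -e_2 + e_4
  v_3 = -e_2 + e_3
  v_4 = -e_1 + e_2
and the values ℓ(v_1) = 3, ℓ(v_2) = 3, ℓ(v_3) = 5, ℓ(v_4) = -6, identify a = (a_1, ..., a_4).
a = (3, -3, 2, 0)

Write a = (a_1, ..., a_4) in the standard basis. For each basis vector v_i, ℓ(v_i) = <v_i, a> is a linear equation in the a_j's. Collect the n equations into a matrix system V a = ℓ, where row i of V is v_i (expressed in the standard basis). Since V is invertible (lower-triangular with 1s on the diagonal, up to permutation), solve by back-substitution:
  V =
[[1, 0, 0, 0],
 [0, -1, 0, 1],
 [0, -1, 1, 0],
 [-1, 1, 0, 0]]
  V a = (3, 3, 5, -6)
Solving gives a = (3, -3, 2, 0).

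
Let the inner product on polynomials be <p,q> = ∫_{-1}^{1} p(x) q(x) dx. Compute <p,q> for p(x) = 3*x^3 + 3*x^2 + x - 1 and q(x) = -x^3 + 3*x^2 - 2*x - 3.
<p,q> = -356/105

Expand the product: p(x)·q(x) = -3*x^6 + 6*x^5 + 2*x^4 - 11*x^3 - 14*x^2 - x + 3.
∫_{-1}^{1} of each monomial x^k gives [2/(k+1) if k even, 0 if k odd]. Integrating term-by-term (or equivalently evaluating the antiderivative F(x) = -3*x^7/7 + x^6 + 2*x^5/5 - 11*x^4/4 - 14*x^3/3 - x^2/2 + 3*x at the endpoints):
  F(1) − F(−1) = -1657/420 − (-233/420) = -356/105.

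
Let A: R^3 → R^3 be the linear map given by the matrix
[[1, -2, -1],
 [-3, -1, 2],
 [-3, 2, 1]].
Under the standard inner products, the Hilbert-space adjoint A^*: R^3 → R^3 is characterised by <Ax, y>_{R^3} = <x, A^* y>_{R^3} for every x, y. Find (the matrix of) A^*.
A^* = A^T =
[[1, -3, -3],
 [-2, -1, 2],
 [-1, 2, 1]]

For real matrices with standard dot products, the defining identity <Ax, y> = <x, A^* y> gives (Ax)^T y = x^T (A^*) y, i.e. x^T A^T y = x^T (A^*) y. Since this holds for all x, y, we must have A^* = A^T. Therefore
A^* =
[[1, -3, -3],
 [-2, -1, 2],
 [-1, 2, 1]].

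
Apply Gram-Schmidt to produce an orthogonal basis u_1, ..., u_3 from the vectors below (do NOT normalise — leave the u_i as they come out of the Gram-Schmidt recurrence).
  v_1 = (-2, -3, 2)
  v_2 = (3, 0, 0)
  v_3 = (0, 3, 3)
Orthogonal basis:
  u_1 = (-2, -3, 2)
  u_2 = (39/17, -18/17, 12/17)
  u_3 = (0, 30/13, 45/13)

Apply the Gram-Schmidt recurrence
  u_1 = v_1
  u_i = v_i − Σ_{j<i} ((v_i · u_j) / (u_j · u_j)) · u_j.

Step by step this gives:
  u_1 = (-2, -3, 2)
  u_2 = (39/17, -18/17, 12/17)
  u_3 = (0, 30/13, 45/13)

Orthogonality check:
  u_2 · u_1 = 0 (should be 0)
  u_3 · u_1 = 0 (should be 0)
  u_3 · u_2 = 0 (should be 0)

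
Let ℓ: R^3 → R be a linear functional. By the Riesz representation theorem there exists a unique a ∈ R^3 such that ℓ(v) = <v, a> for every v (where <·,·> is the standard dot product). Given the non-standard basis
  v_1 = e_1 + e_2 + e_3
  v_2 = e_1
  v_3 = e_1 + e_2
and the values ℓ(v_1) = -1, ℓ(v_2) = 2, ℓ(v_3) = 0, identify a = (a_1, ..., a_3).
a = (2, -2, -1)

Write a = (a_1, ..., a_3) in the standard basis. For each basis vector v_i, ℓ(v_i) = <v_i, a> is a linear equation in the a_j's. Collect the n equations into a matrix system V a = ℓ, where row i of V is v_i (expressed in the standard basis). Since V is invertible (lower-triangular with 1s on the diagonal, up to permutation), solve by back-substitution:
  V =
[[1, 1, 1],
 [1, 0, 0],
 [1, 1, 0]]
  V a = (-1, 2, 0)
Solving gives a = (2, -2, -1).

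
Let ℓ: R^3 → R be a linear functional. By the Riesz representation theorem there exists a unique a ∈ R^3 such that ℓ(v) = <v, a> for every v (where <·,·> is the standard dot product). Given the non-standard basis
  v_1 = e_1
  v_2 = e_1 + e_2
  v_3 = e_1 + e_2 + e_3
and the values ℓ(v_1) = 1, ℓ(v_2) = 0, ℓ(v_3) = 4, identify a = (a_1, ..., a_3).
a = (1, -1, 4)

Write a = (a_1, ..., a_3) in the standard basis. For each basis vector v_i, ℓ(v_i) = <v_i, a> is a linear equation in the a_j's. Collect the n equations into a matrix system V a = ℓ, where row i of V is v_i (expressed in the standard basis). Since V is invertible (lower-triangular with 1s on the diagonal, up to permutation), solve by back-substitution:
  V =
[[1, 0, 0],
 [1, 1, 0],
 [1, 1, 1]]
  V a = (1, 0, 4)
Solving gives a = (1, -1, 4).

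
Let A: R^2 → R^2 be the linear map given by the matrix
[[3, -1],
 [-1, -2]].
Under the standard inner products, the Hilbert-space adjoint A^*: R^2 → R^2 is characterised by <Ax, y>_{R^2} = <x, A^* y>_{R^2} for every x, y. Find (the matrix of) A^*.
A^* = A^T =
[[3, -1],
 [-1, -2]]

For real matrices with standard dot products, the defining identity <Ax, y> = <x, A^* y> gives (Ax)^T y = x^T (A^*) y, i.e. x^T A^T y = x^T (A^*) y. Since this holds for all x, y, we must have A^* = A^T. Therefore
A^* =
[[3, -1],
 [-1, -2]].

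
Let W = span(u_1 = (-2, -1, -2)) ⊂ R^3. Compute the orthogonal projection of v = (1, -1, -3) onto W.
proj_W(v) = (-10/9, -5/9, -10/9)

Set up U = [u_1 | ... | u_1] ∈ R^(3×1). The projector onto W = col(U) is P = U (U^T U)^(-1) U^T.
Compute U^T U =
  [9],
and U^T v = (5).
Solve U^T U · c = U^T v for the coefficients: c = (5/9). The projection is proj_W(v) = U c.
Check: (v - proj_W(v)) · u_1 = 0  (should be 0).
Result: proj_W(v) = (-10/9, -5/9, -10/9).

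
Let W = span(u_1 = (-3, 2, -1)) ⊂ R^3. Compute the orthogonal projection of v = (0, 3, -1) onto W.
proj_W(v) = (-3/2, 1, -1/2)

Set up U = [u_1 | ... | u_1] ∈ R^(3×1). The projector onto W = col(U) is P = U (U^T U)^(-1) U^T.
Compute U^T U =
  [14],
and U^T v = (7).
Solve U^T U · c = U^T v for the coefficients: c = (1/2). The projection is proj_W(v) = U c.
Check: (v - proj_W(v)) · u_1 = 0  (should be 0).
Result: proj_W(v) = (-3/2, 1, -1/2).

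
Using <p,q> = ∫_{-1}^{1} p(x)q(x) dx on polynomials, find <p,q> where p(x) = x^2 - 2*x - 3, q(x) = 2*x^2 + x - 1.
<p,q> = 4/5

Expand the product: p(x)·q(x) = 2*x^4 - 3*x^3 - 9*x^2 - x + 3.
∫_{-1}^{1} of each monomial x^k gives [2/(k+1) if k even, 0 if k odd]. Integrating term-by-term (or equivalently evaluating the antiderivative F(x) = 2*x^5/5 - 3*x^4/4 - 3*x^3 - x^2/2 + 3*x at the endpoints):
  F(1) − F(−1) = -17/20 − (-33/20) = 4/5.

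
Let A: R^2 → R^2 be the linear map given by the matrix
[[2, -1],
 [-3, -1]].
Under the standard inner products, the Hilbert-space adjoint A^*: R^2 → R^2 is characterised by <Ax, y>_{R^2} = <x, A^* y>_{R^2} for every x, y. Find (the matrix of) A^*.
A^* = A^T =
[[2, -3],
 [-1, -1]]

For real matrices with standard dot products, the defining identity <Ax, y> = <x, A^* y> gives (Ax)^T y = x^T (A^*) y, i.e. x^T A^T y = x^T (A^*) y. Since this holds for all x, y, we must have A^* = A^T. Therefore
A^* =
[[2, -3],
 [-1, -1]].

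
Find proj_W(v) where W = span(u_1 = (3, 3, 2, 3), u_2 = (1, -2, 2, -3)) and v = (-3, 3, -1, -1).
proj_W(v) = (-375/247, 3/13, -34/19, 201/247)

Set up U = [u_1 | ... | u_2] ∈ R^(4×2). The projector onto W = col(U) is P = U (U^T U)^(-1) U^T.
Compute U^T U =
  [31, -8]
  [-8, 18],
and U^T v = (-5, -8).
Solve U^T U · c = U^T v for the coefficients: c = (-77/247, -144/247). The projection is proj_W(v) = U c.
Check: (v - proj_W(v)) · u_1 = 0  (should be 0).
Check: (v - proj_W(v)) · u_2 = 0  (should be 0).
Result: proj_W(v) = (-375/247, 3/13, -34/19, 201/247).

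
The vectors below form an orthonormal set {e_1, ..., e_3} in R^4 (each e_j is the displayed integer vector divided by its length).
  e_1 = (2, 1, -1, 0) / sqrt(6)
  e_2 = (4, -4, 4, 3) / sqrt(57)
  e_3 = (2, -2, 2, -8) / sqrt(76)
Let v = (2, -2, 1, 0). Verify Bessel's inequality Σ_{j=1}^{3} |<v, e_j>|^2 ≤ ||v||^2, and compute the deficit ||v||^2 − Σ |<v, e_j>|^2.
Σ |<v, e_j>|^2 = 17/2; ||v||^2 = 9; deficit = 1/2

Write each e_j = u_j / sqrt(<u_j, u_j>) where u_j is the displayed integer vector. Then <v, e_j> = <v, u_j> / sqrt(<u_j, u_j>), so |<v, e_j>|^2 = <v, u_j>^2 / <u_j, u_j>.
Coefficients: <v, e_1> = 1/sqrt(6), <v, e_2> = 20/sqrt(57), <v, e_3> = 10/sqrt(76).
Square and sum: Σ |<v, e_j>|^2 = 17/2.
Compute ||v||^2 = v·v = 9.
Deficit = 9 − 17/2 = 1/2 ≥ 0, confirming Bessel's inequality. (The deficit equals ||v − Σ <v,e_j> e_j||^2, the squared distance from v to span{e_j}.)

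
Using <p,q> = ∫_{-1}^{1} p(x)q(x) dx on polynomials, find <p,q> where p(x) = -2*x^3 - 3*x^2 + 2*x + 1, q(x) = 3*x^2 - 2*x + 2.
<p,q> = -8/3

Expand the product: p(x)·q(x) = -6*x^5 - 5*x^4 + 8*x^3 - 7*x^2 + 2*x + 2.
∫_{-1}^{1} of each monomial x^k gives [2/(k+1) if k even, 0 if k odd]. Integrating term-by-term (or equivalently evaluating the antiderivative F(x) = -x^6 - x^5 + 2*x^4 - 7*x^3/3 + x^2 + 2*x at the endpoints):
  F(1) − F(−1) = 2/3 − (10/3) = -8/3.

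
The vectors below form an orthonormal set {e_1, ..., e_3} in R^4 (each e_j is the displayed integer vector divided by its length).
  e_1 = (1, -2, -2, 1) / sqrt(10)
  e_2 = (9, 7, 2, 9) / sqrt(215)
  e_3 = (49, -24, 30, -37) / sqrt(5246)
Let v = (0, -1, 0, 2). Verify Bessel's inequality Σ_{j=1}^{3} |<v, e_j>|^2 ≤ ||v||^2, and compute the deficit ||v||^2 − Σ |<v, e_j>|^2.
Σ |<v, e_j>|^2 = 161/61; ||v||^2 = 5; deficit = 144/61

Write each e_j = u_j / sqrt(<u_j, u_j>) where u_j is the displayed integer vector. Then <v, e_j> = <v, u_j> / sqrt(<u_j, u_j>), so |<v, e_j>|^2 = <v, u_j>^2 / <u_j, u_j>.
Coefficients: <v, e_1> = 4/sqrt(10), <v, e_2> = 11/sqrt(215), <v, e_3> = -50/sqrt(5246).
Square and sum: Σ |<v, e_j>|^2 = 161/61.
Compute ||v||^2 = v·v = 5.
Deficit = 5 − 161/61 = 144/61 ≥ 0, confirming Bessel's inequality. (The deficit equals ||v − Σ <v,e_j> e_j||^2, the squared distance from v to span{e_j}.)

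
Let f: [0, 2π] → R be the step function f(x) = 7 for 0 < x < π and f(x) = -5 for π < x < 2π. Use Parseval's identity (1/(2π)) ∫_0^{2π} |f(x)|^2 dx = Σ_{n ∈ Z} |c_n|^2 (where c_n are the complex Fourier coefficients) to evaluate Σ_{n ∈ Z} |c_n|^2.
Σ |c_n|^2 = 37

Parseval equates the L^2 energy of f (normalised by 1/(2π)) with the ℓ^2 sum of its Fourier coefficients: (1/(2π)) ∫_0^{2π} |f|^2 = Σ |c_n|^2.
Compute the left side: (1/(2π)) [∫_0^π 7^2 dx + ∫_π^{2π} (-5)^2 dx] = (1/(2π)) · (49π + 25π) = (49 + 25)/2 = 37.
So Σ_{n ∈ Z} |c_n|^2 = 37.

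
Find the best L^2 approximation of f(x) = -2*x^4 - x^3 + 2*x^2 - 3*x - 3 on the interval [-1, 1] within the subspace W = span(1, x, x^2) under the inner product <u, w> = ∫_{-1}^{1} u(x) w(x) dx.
g(x) = 2*x^2/7 - 18*x/5 - 99/35

The best approximation g ∈ W is the orthogonal projection of f onto W. Writing g = a_0 + a_1 x + a_2 x^2, the coefficients solve the normal equations G · a = b where
  G_{ij} = <φ_i, φ_j> and b_i = <f, φ_i>, with φ_0 = 1, φ_1 = x, φ_2 = x^2.
G =
  [2, 0, 2/3]
  [0, 2/3, 0]
  [2/3, 0, 2/5],
b = (-82/15, -12/5, -62/35).
Solving gives a_0 = -99/35, a_1 = -18/5, a_2 = 2/7, so
  g(x) = 2*x^2/7 - 18*x/5 - 99/35.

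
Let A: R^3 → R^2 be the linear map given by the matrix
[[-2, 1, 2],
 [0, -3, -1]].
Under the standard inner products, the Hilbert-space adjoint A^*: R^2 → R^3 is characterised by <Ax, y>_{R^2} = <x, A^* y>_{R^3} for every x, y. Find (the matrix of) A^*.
A^* = A^T =
[[-2, 0],
 [1, -3],
 [2, -1]]

For real matrices with standard dot products, the defining identity <Ax, y> = <x, A^* y> gives (Ax)^T y = x^T (A^*) y, i.e. x^T A^T y = x^T (A^*) y. Since this holds for all x, y, we must have A^* = A^T. Therefore
A^* =
[[-2, 0],
 [1, -3],
 [2, -1]].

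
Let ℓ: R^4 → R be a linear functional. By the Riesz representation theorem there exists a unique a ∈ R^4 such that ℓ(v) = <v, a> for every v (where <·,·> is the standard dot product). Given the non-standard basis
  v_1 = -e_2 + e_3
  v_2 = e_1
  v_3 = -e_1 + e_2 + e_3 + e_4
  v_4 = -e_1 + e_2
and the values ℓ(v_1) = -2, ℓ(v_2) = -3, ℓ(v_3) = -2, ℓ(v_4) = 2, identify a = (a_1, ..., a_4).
a = (-3, -1, -3, -1)

Write a = (a_1, ..., a_4) in the standard basis. For each basis vector v_i, ℓ(v_i) = <v_i, a> is a linear equation in the a_j's. Collect the n equations into a matrix system V a = ℓ, where row i of V is v_i (expressed in the standard basis). Since V is invertible (lower-triangular with 1s on the diagonal, up to permutation), solve by back-substitution:
  V =
[[0, -1, 1, 0],
 [1, 0, 0, 0],
 [-1, 1, 1, 1],
 [-1, 1, 0, 0]]
  V a = (-2, -3, -2, 2)
Solving gives a = (-3, -1, -3, -1).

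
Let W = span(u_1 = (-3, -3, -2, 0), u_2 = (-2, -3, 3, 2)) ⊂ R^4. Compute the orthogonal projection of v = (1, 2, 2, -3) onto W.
proj_W(v) = (916/491, 975/491, 355/491, -118/491)

Set up U = [u_1 | ... | u_2] ∈ R^(4×2). The projector onto W = col(U) is P = U (U^T U)^(-1) U^T.
Compute U^T U =
  [22, 9]
  [9, 26],
and U^T v = (-13, -8).
Solve U^T U · c = U^T v for the coefficients: c = (-266/491, -59/491). The projection is proj_W(v) = U c.
Check: (v - proj_W(v)) · u_1 = 0  (should be 0).
Check: (v - proj_W(v)) · u_2 = 0  (should be 0).
Result: proj_W(v) = (916/491, 975/491, 355/491, -118/491).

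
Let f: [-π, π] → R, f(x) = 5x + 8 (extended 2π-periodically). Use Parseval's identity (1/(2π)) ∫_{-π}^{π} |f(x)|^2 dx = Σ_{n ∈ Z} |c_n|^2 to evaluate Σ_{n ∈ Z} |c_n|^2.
Σ |c_n|^2 = 25π^2/3 + 64

Expand and integrate term by term over [-π, π]:
  ∫ (5x)^2 dx = 25·(2π^3/3); ∫ 2·5·(8)·x dx = 0 (odd integrand); ∫ 8^2 dx = 64·2π.
So (1/(2π)) ∫_{-π}^{π} (5x + 8)^2 dx = 25π^2/3 + 64 = 25π^2/3 + 64.
Parseval ⇒ Σ |c_n|^2 = 25π^2/3 + 64.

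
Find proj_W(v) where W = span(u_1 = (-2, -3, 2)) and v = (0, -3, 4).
proj_W(v) = (-2, -3, 2)

Set up U = [u_1 | ... | u_1] ∈ R^(3×1). The projector onto W = col(U) is P = U (U^T U)^(-1) U^T.
Compute U^T U =
  [17],
and U^T v = (17).
Solve U^T U · c = U^T v for the coefficients: c = (1). The projection is proj_W(v) = U c.
Check: (v - proj_W(v)) · u_1 = 0  (should be 0).
Result: proj_W(v) = (-2, -3, 2).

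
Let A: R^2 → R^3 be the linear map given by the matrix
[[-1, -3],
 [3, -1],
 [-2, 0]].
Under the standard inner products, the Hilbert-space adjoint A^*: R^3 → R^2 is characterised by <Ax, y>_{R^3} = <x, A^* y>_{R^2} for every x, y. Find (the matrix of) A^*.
A^* = A^T =
[[-1, 3, -2],
 [-3, -1, 0]]

For real matrices with standard dot products, the defining identity <Ax, y> = <x, A^* y> gives (Ax)^T y = x^T (A^*) y, i.e. x^T A^T y = x^T (A^*) y. Since this holds for all x, y, we must have A^* = A^T. Therefore
A^* =
[[-1, 3, -2],
 [-3, -1, 0]].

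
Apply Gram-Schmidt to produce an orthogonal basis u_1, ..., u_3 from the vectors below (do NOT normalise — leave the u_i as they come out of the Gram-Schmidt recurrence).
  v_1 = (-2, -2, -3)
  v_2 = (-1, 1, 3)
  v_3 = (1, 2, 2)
Orthogonal basis:
  u_1 = (-2, -2, -3)
  u_2 = (-35/17, -1/17, 24/17)
  u_3 = (-21/106, 63/106, -14/53)

Apply the Gram-Schmidt recurrence
  u_1 = v_1
  u_i = v_i − Σ_{j<i} ((v_i · u_j) / (u_j · u_j)) · u_j.

Step by step this gives:
  u_1 = (-2, -2, -3)
  u_2 = (-35/17, -1/17, 24/17)
  u_3 = (-21/106, 63/106, -14/53)

Orthogonality check:
  u_2 · u_1 = 0 (should be 0)
  u_3 · u_1 = 0 (should be 0)
  u_3 · u_2 = 0 (should be 0)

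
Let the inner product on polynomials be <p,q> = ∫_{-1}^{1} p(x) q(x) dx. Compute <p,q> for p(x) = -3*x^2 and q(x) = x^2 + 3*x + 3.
<p,q> = -36/5

Expand the product: p(x)·q(x) = -3*x^4 - 9*x^3 - 9*x^2.
∫_{-1}^{1} of each monomial x^k gives [2/(k+1) if k even, 0 if k odd]. Integrating term-by-term (or equivalently evaluating the antiderivative F(x) = -3*x^5/5 - 9*x^4/4 - 3*x^3 at the endpoints):
  F(1) − F(−1) = -117/20 − (27/20) = -36/5.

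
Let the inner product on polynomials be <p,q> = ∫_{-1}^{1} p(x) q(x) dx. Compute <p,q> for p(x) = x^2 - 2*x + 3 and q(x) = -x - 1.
<p,q> = -16/3

Expand the product: p(x)·q(x) = -x^3 + x^2 - x - 3.
∫_{-1}^{1} of each monomial x^k gives [2/(k+1) if k even, 0 if k odd]. Integrating term-by-term (or equivalently evaluating the antiderivative F(x) = -x^4/4 + x^3/3 - x^2/2 - 3*x at the endpoints):
  F(1) − F(−1) = -41/12 − (23/12) = -16/3.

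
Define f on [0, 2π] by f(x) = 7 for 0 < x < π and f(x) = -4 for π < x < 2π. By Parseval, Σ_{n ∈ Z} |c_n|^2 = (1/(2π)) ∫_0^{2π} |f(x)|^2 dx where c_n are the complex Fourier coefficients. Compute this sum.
Σ |c_n|^2 = 65/2

Parseval equates the L^2 energy of f (normalised by 1/(2π)) with the ℓ^2 sum of its Fourier coefficients: (1/(2π)) ∫_0^{2π} |f|^2 = Σ |c_n|^2.
Compute the left side: (1/(2π)) [∫_0^π 7^2 dx + ∫_π^{2π} (-4)^2 dx] = (1/(2π)) · (49π + 16π) = (49 + 16)/2 = 65/2.
So Σ_{n ∈ Z} |c_n|^2 = 65/2.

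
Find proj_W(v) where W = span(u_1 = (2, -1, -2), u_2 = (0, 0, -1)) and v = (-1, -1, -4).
proj_W(v) = (-2/5, 1/5, -4)

Set up U = [u_1 | ... | u_2] ∈ R^(3×2). The projector onto W = col(U) is P = U (U^T U)^(-1) U^T.
Compute U^T U =
  [9, 2]
  [2, 1],
and U^T v = (7, 4).
Solve U^T U · c = U^T v for the coefficients: c = (-1/5, 22/5). The projection is proj_W(v) = U c.
Check: (v - proj_W(v)) · u_1 = 0  (should be 0).
Check: (v - proj_W(v)) · u_2 = 0  (should be 0).
Result: proj_W(v) = (-2/5, 1/5, -4).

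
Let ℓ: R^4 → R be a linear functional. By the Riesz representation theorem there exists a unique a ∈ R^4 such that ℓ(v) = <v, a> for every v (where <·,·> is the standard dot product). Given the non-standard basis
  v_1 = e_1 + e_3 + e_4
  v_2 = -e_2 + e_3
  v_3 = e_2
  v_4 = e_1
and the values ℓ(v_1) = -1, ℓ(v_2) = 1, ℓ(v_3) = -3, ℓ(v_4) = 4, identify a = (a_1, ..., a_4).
a = (4, -3, -2, -3)

Write a = (a_1, ..., a_4) in the standard basis. For each basis vector v_i, ℓ(v_i) = <v_i, a> is a linear equation in the a_j's. Collect the n equations into a matrix system V a = ℓ, where row i of V is v_i (expressed in the standard basis). Since V is invertible (lower-triangular with 1s on the diagonal, up to permutation), solve by back-substitution:
  V =
[[1, 0, 1, 1],
 [0, -1, 1, 0],
 [0, 1, 0, 0],
 [1, 0, 0, 0]]
  V a = (-1, 1, -3, 4)
Solving gives a = (4, -3, -2, -3).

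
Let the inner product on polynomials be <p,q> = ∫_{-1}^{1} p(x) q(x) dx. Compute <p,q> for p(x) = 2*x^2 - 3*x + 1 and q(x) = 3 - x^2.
<p,q> = 128/15

Expand the product: p(x)·q(x) = -2*x^4 + 3*x^3 + 5*x^2 - 9*x + 3.
∫_{-1}^{1} of each monomial x^k gives [2/(k+1) if k even, 0 if k odd]. Integrating term-by-term (or equivalently evaluating the antiderivative F(x) = -2*x^5/5 + 3*x^4/4 + 5*x^3/3 - 9*x^2/2 + 3*x at the endpoints):
  F(1) − F(−1) = 31/60 − (-481/60) = 128/15.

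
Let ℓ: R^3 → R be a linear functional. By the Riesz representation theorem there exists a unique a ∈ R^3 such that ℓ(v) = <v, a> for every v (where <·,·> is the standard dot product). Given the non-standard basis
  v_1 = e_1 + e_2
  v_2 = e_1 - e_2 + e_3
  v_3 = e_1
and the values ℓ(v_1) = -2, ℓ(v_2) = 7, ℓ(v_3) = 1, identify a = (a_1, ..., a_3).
a = (1, -3, 3)

Write a = (a_1, ..., a_3) in the standard basis. For each basis vector v_i, ℓ(v_i) = <v_i, a> is a linear equation in the a_j's. Collect the n equations into a matrix system V a = ℓ, where row i of V is v_i (expressed in the standard basis). Since V is invertible (lower-triangular with 1s on the diagonal, up to permutation), solve by back-substitution:
  V =
[[1, 1, 0],
 [1, -1, 1],
 [1, 0, 0]]
  V a = (-2, 7, 1)
Solving gives a = (1, -3, 3).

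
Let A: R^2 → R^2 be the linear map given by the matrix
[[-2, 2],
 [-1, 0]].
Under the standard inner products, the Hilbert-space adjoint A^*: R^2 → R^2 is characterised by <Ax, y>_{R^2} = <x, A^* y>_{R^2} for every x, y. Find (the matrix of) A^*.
A^* = A^T =
[[-2, -1],
 [2, 0]]

For real matrices with standard dot products, the defining identity <Ax, y> = <x, A^* y> gives (Ax)^T y = x^T (A^*) y, i.e. x^T A^T y = x^T (A^*) y. Since this holds for all x, y, we must have A^* = A^T. Therefore
A^* =
[[-2, -1],
 [2, 0]].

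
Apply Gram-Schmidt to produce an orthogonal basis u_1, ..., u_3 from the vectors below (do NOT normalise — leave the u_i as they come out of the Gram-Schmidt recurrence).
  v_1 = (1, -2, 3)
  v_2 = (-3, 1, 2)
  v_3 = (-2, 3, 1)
Orthogonal basis:
  u_1 = (1, -2, 3)
  u_2 = (-43/14, 8/7, 25/14)
  u_3 = (56/65, 88/65, 8/13)

Apply the Gram-Schmidt recurrence
  u_1 = v_1
  u_i = v_i − Σ_{j<i} ((v_i · u_j) / (u_j · u_j)) · u_j.

Step by step this gives:
  u_1 = (1, -2, 3)
  u_2 = (-43/14, 8/7, 25/14)
  u_3 = (56/65, 88/65, 8/13)

Orthogonality check:
  u_2 · u_1 = 0 (should be 0)
  u_3 · u_1 = 0 (should be 0)
  u_3 · u_2 = 0 (should be 0)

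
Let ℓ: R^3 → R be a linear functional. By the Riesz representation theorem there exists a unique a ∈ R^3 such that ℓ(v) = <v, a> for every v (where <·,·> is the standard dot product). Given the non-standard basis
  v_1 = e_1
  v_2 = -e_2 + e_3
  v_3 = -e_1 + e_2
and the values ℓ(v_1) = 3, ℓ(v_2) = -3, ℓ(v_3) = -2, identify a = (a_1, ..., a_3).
a = (3, 1, -2)

Write a = (a_1, ..., a_3) in the standard basis. For each basis vector v_i, ℓ(v_i) = <v_i, a> is a linear equation in the a_j's. Collect the n equations into a matrix system V a = ℓ, where row i of V is v_i (expressed in the standard basis). Since V is invertible (lower-triangular with 1s on the diagonal, up to permutation), solve by back-substitution:
  V =
[[1, 0, 0],
 [0, -1, 1],
 [-1, 1, 0]]
  V a = (3, -3, -2)
Solving gives a = (3, 1, -2).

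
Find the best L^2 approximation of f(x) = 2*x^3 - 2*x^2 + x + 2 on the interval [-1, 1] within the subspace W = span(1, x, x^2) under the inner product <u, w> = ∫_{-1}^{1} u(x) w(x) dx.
g(x) = -2*x^2 + 11*x/5 + 2

The best approximation g ∈ W is the orthogonal projection of f onto W. Writing g = a_0 + a_1 x + a_2 x^2, the coefficients solve the normal equations G · a = b where
  G_{ij} = <φ_i, φ_j> and b_i = <f, φ_i>, with φ_0 = 1, φ_1 = x, φ_2 = x^2.
G =
  [2, 0, 2/3]
  [0, 2/3, 0]
  [2/3, 0, 2/5],
b = (8/3, 22/15, 8/15).
Solving gives a_0 = 2, a_1 = 11/5, a_2 = -2, so
  g(x) = -2*x^2 + 11*x/5 + 2.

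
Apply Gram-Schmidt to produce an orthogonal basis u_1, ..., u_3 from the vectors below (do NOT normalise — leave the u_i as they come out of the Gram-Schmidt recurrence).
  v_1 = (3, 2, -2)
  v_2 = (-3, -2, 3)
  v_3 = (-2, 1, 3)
Orthogonal basis:
  u_1 = (3, 2, -2)
  u_2 = (6/17, 4/17, 13/17)
  u_3 = (-14/13, 21/13, 0)

Apply the Gram-Schmidt recurrence
  u_1 = v_1
  u_i = v_i − Σ_{j<i} ((v_i · u_j) / (u_j · u_j)) · u_j.

Step by step this gives:
  u_1 = (3, 2, -2)
  u_2 = (6/17, 4/17, 13/17)
  u_3 = (-14/13, 21/13, 0)

Orthogonality check:
  u_2 · u_1 = 0 (should be 0)
  u_3 · u_1 = 0 (should be 0)
  u_3 · u_2 = 0 (should be 0)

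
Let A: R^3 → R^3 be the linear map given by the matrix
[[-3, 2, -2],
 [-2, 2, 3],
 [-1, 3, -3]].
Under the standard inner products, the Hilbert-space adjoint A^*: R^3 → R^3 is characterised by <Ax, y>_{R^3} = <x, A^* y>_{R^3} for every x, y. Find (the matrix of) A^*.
A^* = A^T =
[[-3, -2, -1],
 [2, 2, 3],
 [-2, 3, -3]]

For real matrices with standard dot products, the defining identity <Ax, y> = <x, A^* y> gives (Ax)^T y = x^T (A^*) y, i.e. x^T A^T y = x^T (A^*) y. Since this holds for all x, y, we must have A^* = A^T. Therefore
A^* =
[[-3, -2, -1],
 [2, 2, 3],
 [-2, 3, -3]].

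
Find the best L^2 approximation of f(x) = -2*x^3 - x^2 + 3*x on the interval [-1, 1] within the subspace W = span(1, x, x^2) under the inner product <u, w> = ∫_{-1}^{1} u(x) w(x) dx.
g(x) = -x^2 + 9*x/5

The best approximation g ∈ W is the orthogonal projection of f onto W. Writing g = a_0 + a_1 x + a_2 x^2, the coefficients solve the normal equations G · a = b where
  G_{ij} = <φ_i, φ_j> and b_i = <f, φ_i>, with φ_0 = 1, φ_1 = x, φ_2 = x^2.
G =
  [2, 0, 2/3]
  [0, 2/3, 0]
  [2/3, 0, 2/5],
b = (-2/3, 6/5, -2/5).
Solving gives a_0 = 0, a_1 = 9/5, a_2 = -1, so
  g(x) = -x^2 + 9*x/5.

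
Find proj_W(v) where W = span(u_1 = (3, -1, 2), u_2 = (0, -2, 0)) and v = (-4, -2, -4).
proj_W(v) = (-60/13, -2, -40/13)

Set up U = [u_1 | ... | u_2] ∈ R^(3×2). The projector onto W = col(U) is P = U (U^T U)^(-1) U^T.
Compute U^T U =
  [14, 2]
  [2, 4],
and U^T v = (-18, 4).
Solve U^T U · c = U^T v for the coefficients: c = (-20/13, 23/13). The projection is proj_W(v) = U c.
Check: (v - proj_W(v)) · u_1 = 0  (should be 0).
Check: (v - proj_W(v)) · u_2 = 0  (should be 0).
Result: proj_W(v) = (-60/13, -2, -40/13).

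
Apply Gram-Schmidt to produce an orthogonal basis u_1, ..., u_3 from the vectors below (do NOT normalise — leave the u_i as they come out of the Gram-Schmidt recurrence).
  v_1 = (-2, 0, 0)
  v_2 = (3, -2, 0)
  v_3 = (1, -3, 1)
Orthogonal basis:
  u_1 = (-2, 0, 0)
  u_2 = (0, -2, 0)
  u_3 = (0, 0, 1)

Apply the Gram-Schmidt recurrence
  u_1 = v_1
  u_i = v_i − Σ_{j<i} ((v_i · u_j) / (u_j · u_j)) · u_j.

Step by step this gives:
  u_1 = (-2, 0, 0)
  u_2 = (0, -2, 0)
  u_3 = (0, 0, 1)

Orthogonality check:
  u_2 · u_1 = 0 (should be 0)
  u_3 · u_1 = 0 (should be 0)
  u_3 · u_2 = 0 (should be 0)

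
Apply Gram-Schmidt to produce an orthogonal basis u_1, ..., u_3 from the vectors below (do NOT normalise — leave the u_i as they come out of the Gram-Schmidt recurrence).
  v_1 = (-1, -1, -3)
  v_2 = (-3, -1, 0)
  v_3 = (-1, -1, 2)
Orthogonal basis:
  u_1 = (-1, -1, -3)
  u_2 = (-29/11, -7/11, 12/11)
  u_3 = (15/47, -45/47, 10/47)

Apply the Gram-Schmidt recurrence
  u_1 = v_1
  u_i = v_i − Σ_{j<i} ((v_i · u_j) / (u_j · u_j)) · u_j.

Step by step this gives:
  u_1 = (-1, -1, -3)
  u_2 = (-29/11, -7/11, 12/11)
  u_3 = (15/47, -45/47, 10/47)

Orthogonality check:
  u_2 · u_1 = 0 (should be 0)
  u_3 · u_1 = 0 (should be 0)
  u_3 · u_2 = 0 (should be 0)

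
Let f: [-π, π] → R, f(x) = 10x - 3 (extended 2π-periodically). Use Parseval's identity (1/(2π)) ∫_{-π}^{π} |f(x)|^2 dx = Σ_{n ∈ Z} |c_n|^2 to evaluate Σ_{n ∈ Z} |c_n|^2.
Σ |c_n|^2 = 100π^2/3 + 9

Expand and integrate term by term over [-π, π]:
  ∫ (10x)^2 dx = 100·(2π^3/3); ∫ 2·10·(-3)·x dx = 0 (odd integrand); ∫ (-3)^2 dx = 9·2π.
So (1/(2π)) ∫_{-π}^{π} (10x - 3)^2 dx = 100π^2/3 + 9 = 100π^2/3 + 9.
Parseval ⇒ Σ |c_n|^2 = 100π^2/3 + 9.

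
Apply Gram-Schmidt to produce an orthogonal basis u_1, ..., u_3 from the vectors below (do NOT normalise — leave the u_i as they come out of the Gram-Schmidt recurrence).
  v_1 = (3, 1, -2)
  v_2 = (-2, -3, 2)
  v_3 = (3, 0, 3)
Orthogonal basis:
  u_1 = (3, 1, -2)
  u_2 = (11/14, -29/14, 1/7)
  u_3 = (44/23, 22/23, 77/23)

Apply the Gram-Schmidt recurrence
  u_1 = v_1
  u_i = v_i − Σ_{j<i} ((v_i · u_j) / (u_j · u_j)) · u_j.

Step by step this gives:
  u_1 = (3, 1, -2)
  u_2 = (11/14, -29/14, 1/7)
  u_3 = (44/23, 22/23, 77/23)

Orthogonality check:
  u_2 · u_1 = 0 (should be 0)
  u_3 · u_1 = 0 (should be 0)
  u_3 · u_2 = 0 (should be 0)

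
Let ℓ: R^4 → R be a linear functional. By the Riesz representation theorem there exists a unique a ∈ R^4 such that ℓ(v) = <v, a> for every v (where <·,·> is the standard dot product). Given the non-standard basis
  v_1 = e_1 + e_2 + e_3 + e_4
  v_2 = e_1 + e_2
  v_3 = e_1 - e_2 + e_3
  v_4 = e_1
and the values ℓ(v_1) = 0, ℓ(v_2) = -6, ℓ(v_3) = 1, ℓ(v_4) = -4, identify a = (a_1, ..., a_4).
a = (-4, -2, 3, 3)

Write a = (a_1, ..., a_4) in the standard basis. For each basis vector v_i, ℓ(v_i) = <v_i, a> is a linear equation in the a_j's. Collect the n equations into a matrix system V a = ℓ, where row i of V is v_i (expressed in the standard basis). Since V is invertible (lower-triangular with 1s on the diagonal, up to permutation), solve by back-substitution:
  V =
[[1, 1, 1, 1],
 [1, 1, 0, 0],
 [1, -1, 1, 0],
 [1, 0, 0, 0]]
  V a = (0, -6, 1, -4)
Solving gives a = (-4, -2, 3, 3).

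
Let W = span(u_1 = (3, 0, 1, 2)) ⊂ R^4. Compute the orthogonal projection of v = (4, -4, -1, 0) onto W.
proj_W(v) = (33/14, 0, 11/14, 11/7)

Set up U = [u_1 | ... | u_1] ∈ R^(4×1). The projector onto W = col(U) is P = U (U^T U)^(-1) U^T.
Compute U^T U =
  [14],
and U^T v = (11).
Solve U^T U · c = U^T v for the coefficients: c = (11/14). The projection is proj_W(v) = U c.
Check: (v - proj_W(v)) · u_1 = 0  (should be 0).
Result: proj_W(v) = (33/14, 0, 11/14, 11/7).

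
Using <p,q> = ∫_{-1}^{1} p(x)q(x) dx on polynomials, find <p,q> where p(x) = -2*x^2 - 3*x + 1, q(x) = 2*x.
<p,q> = -4

Expand the product: p(x)·q(x) = -4*x^3 - 6*x^2 + 2*x.
∫_{-1}^{1} of each monomial x^k gives [2/(k+1) if k even, 0 if k odd]. Integrating term-by-term (or equivalently evaluating the antiderivative F(x) = -x^4 - 2*x^3 + x^2 at the endpoints):
  F(1) − F(−1) = -2 − (2) = -4.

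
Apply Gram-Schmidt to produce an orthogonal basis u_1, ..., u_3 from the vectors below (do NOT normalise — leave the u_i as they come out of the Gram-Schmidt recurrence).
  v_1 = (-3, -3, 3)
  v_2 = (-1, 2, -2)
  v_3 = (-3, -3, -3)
Orthogonal basis:
  u_1 = (-3, -3, 3)
  u_2 = (-2, 1, -1)
  u_3 = (0, -3, -3)

Apply the Gram-Schmidt recurrence
  u_1 = v_1
  u_i = v_i − Σ_{j<i} ((v_i · u_j) / (u_j · u_j)) · u_j.

Step by step this gives:
  u_1 = (-3, -3, 3)
  u_2 = (-2, 1, -1)
  u_3 = (0, -3, -3)

Orthogonality check:
  u_2 · u_1 = 0 (should be 0)
  u_3 · u_1 = 0 (should be 0)
  u_3 · u_2 = 0 (should be 0)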